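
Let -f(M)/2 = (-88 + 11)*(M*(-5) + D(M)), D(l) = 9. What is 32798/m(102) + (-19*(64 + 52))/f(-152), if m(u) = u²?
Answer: 965301383/308026026 ≈ 3.1338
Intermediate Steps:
f(M) = 1386 - 770*M (f(M) = -2*(-88 + 11)*(M*(-5) + 9) = -(-154)*(-5*M + 9) = -(-154)*(9 - 5*M) = -2*(-693 + 385*M) = 1386 - 770*M)
32798/m(102) + (-19*(64 + 52))/f(-152) = 32798/(102²) + (-19*(64 + 52))/(1386 - 770*(-152)) = 32798/10404 + (-19*116)/(1386 + 117040) = 32798*(1/10404) - 2204/118426 = 16399/5202 - 2204*1/118426 = 16399/5202 - 1102/59213 = 965301383/308026026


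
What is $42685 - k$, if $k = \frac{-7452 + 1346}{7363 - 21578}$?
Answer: $\frac{606761169}{14215} \approx 42685.0$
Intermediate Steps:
$k = \frac{6106}{14215}$ ($k = - \frac{6106}{-14215} = \left(-6106\right) \left(- \frac{1}{14215}\right) = \frac{6106}{14215} \approx 0.42955$)
$42685 - k = 42685 - \frac{6106}{14215} = \frac{606761169}{14215}$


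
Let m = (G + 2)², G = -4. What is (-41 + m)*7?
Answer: -259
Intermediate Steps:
m = 4 (m = (-4 + 2)² = (-2)² = 4)
(-41 + m)*7 = (-41 + 4)*7 = -37*7 = -259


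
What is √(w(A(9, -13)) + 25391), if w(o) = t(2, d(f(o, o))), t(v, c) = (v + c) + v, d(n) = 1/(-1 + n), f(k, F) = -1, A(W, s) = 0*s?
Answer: √101578/2 ≈ 159.36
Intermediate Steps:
A(W, s) = 0
t(v, c) = c + 2*v (t(v, c) = (c + v) + v = c + 2*v)
w(o) = 7/2 (w(o) = 1/(-1 - 1) + 2*2 = 1/(-2) + 4 = -½ + 4 = 7/2)
√(w(A(9, -13)) + 25391) = √(7/2 + 25391) = √(50789/2) = √101578/2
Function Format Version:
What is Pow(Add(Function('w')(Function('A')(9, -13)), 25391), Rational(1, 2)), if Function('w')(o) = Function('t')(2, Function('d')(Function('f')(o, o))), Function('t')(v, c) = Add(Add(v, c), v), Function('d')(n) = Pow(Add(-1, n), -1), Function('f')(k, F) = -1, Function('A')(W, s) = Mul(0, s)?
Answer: Mul(Rational(1, 2), Pow(101578, Rational(1, 2))) ≈ 159.36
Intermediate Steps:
Function('A')(W, s) = 0
Function('t')(v, c) = Add(c, Mul(2, v)) (Function('t')(v, c) = Add(Add(c, v), v) = Add(c, Mul(2, v)))
Function('w')(o) = Rational(7, 2) (Function('w')(o) = Add(Pow(Add(-1, -1), -1), Mul(2, 2)) = Add(Pow(-2, -1), 4) = Add(Rational(-1, 2), 4) = Rational(7, 2))
Pow(Add(Function('w')(Function('A')(9, -13)), 25391), Rational(1, 2)) = Pow(Add(Rational(7, 2), 25391), Rational(1, 2)) = Pow(Rational(50789, 2), Rational(1, 2)) = Mul(Rational(1, 2), Pow(101578, Rational(1, 2)))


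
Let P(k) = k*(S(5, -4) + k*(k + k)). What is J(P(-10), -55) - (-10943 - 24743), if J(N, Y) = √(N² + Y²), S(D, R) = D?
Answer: 35686 + 5*√168221 ≈ 37737.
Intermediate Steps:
P(k) = k*(5 + 2*k²) (P(k) = k*(5 + k*(k + k)) = k*(5 + k*(2*k)) = k*(5 + 2*k²))
J(P(-10), -55) - (-10943 - 24743) = √((-10*(5 + 2*(-10)²))² + (-55)²) - (-10943 - 24743) = √((-10*(5 + 2*100))² + 3025) - 1*(-35686) = √((-10*(5 + 200))² + 3025) + 35686 = √((-10*205)² + 3025) + 35686 = √((-2050)² + 3025) + 35686 = √(4202500 + 3025) + 35686 = √4205525 + 35686 = 5*√168221 + 35686 = 35686 + 5*√168221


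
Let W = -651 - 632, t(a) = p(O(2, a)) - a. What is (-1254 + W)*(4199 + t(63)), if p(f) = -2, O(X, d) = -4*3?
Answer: -10487958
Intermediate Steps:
O(X, d) = -12
t(a) = -2 - a
W = -1283
(-1254 + W)*(4199 + t(63)) = (-1254 - 1283)*(4199 + (-2 - 1*63)) = -2537*(4199 + (-2 - 63)) = -2537*(4199 - 65) = -2537*4134 = -10487958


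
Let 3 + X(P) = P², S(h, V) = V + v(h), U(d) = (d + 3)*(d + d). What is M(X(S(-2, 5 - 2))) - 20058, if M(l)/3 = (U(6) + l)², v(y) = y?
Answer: 13650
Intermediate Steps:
U(d) = 2*d*(3 + d) (U(d) = (3 + d)*(2*d) = 2*d*(3 + d))
S(h, V) = V + h
X(P) = -3 + P²
M(l) = 3*(108 + l)² (M(l) = 3*(2*6*(3 + 6) + l)² = 3*(2*6*9 + l)² = 3*(108 + l)²)
M(X(S(-2, 5 - 2))) - 20058 = 3*(108 + (-3 + ((5 - 2) - 2)²))² - 20058 = 3*(108 + (-3 + (3 - 2)²))² - 20058 = 3*(108 + (-3 + 1²))² - 20058 = 3*(108 + (-3 + 1))² - 20058 = 3*(108 - 2)² - 20058 = 3*106² - 20058 = 3*11236 - 20058 = 33708 - 20058 = 13650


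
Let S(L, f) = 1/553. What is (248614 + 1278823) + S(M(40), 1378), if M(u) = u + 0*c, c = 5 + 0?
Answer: 844672662/553 ≈ 1.5274e+6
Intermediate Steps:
c = 5
M(u) = u (M(u) = u + 0*5 = u + 0 = u)
S(L, f) = 1/553
(248614 + 1278823) + S(M(40), 1378) = (248614 + 1278823) + 1/553 = 1527437 + 1/553 = 844672662/553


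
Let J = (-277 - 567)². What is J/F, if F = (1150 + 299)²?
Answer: 712336/2099601 ≈ 0.33927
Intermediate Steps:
J = 712336 (J = (-844)² = 712336)
F = 2099601 (F = 1449² = 2099601)
J/F = 712336/2099601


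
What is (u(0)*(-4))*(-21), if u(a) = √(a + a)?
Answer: 0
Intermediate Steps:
u(a) = √2*√a (u(a) = √(2*a) = √2*√a)
(u(0)*(-4))*(-21) = ((√2*√0)*(-4))*(-21) = ((√2*0)*(-4))*(-21) = (0*(-4))*(-21) = 0*(-21) = 0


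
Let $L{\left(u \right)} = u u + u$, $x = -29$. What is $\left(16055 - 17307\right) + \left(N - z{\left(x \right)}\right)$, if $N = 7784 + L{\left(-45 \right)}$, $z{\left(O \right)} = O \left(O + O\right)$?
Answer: $6830$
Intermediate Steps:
$z{\left(O \right)} = 2 O^{2}$ ($z{\left(O \right)} = O 2 O = 2 O^{2}$)
$L{\left(u \right)} = u + u^{2}$ ($L{\left(u \right)} = u^{2} + u = u + u^{2}$)
$N = 9764$ ($N = 7784 - 45 \left(1 - 45\right) = 7784 - -1980 = 7784 + 1980 = 9764$)
$\left(16055 - 17307\right) + \left(N - z{\left(x \right)}\right) = \left(16055 - 17307\right) + \left(9764 - 2 \left(-29\right)^{2}\right) = -1252 + \left(9764 - 2 \cdot 841\right) = -1252 + \left(9764 - 1682\right) = -1252 + 8082 = 6830$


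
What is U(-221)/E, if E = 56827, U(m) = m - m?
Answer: 0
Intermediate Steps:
U(m) = 0
U(-221)/E = 0/56827 = 0*(1/56827) = 0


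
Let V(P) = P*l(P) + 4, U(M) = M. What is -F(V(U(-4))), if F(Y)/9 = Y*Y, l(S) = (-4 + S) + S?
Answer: -24336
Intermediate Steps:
l(S) = -4 + 2*S
V(P) = 4 + P*(-4 + 2*P) (V(P) = P*(-4 + 2*P) + 4 = 4 + P*(-4 + 2*P))
F(Y) = 9*Y² (F(Y) = 9*(Y*Y) = 9*Y²)
-F(V(U(-4))) = -9*(4 + 2*(-4)*(-2 - 4))² = -9*(4 + 2*(-4)*(-6))² = -9*(4 + 48)² = -9*52² = -9*2704 = -1*24336 = -24336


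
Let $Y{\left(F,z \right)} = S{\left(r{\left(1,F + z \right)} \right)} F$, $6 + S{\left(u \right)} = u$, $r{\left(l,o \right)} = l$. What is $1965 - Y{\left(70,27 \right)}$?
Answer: $2315$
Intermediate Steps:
$S{\left(u \right)} = -6 + u$
$Y{\left(F,z \right)} = - 5 F$ ($Y{\left(F,z \right)} = \left(-6 + 1\right) F = - 5 F$)
$1965 - Y{\left(70,27 \right)} = 1965 - \left(-5\right) 70 = 1965 - -350 = 1965 + 350 = 2315$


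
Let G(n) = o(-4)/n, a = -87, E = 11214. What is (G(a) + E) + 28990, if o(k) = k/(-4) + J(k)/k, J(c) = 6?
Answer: 6995497/174 ≈ 40204.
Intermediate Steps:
o(k) = 6/k - k/4 (o(k) = k/(-4) + 6/k = k*(-1/4) + 6/k = -k/4 + 6/k = 6/k - k/4)
G(n) = -1/(2*n) (G(n) = (6/(-4) - 1/4*(-4))/n = (6*(-1/4) + 1)/n = (-3/2 + 1)/n = -1/(2*n))
(G(a) + E) + 28990 = (-1/2/(-87) + 11214) + 28990 = (-1/2*(-1/87) + 11214) + 28990 = (1/174 + 11214) + 28990 = 1951237/174 + 28990 = 6995497/174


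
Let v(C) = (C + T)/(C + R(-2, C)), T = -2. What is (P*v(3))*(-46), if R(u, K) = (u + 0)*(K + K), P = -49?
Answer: -2254/9 ≈ -250.44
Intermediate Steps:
R(u, K) = 2*K*u (R(u, K) = u*(2*K) = 2*K*u)
v(C) = -(-2 + C)/(3*C) (v(C) = (C - 2)/(C + 2*C*(-2)) = (-2 + C)/(C - 4*C) = (-2 + C)/((-3*C)) = (-2 + C)*(-1/(3*C)) = -(-2 + C)/(3*C))
(P*v(3))*(-46) = -49*(2 - 1*3)/(3*3)*(-46) = -49*(2 - 3)/(3*3)*(-46) = -49*(-1)/(3*3)*(-46) = -49*(-1/9)*(-46) = (49/9)*(-46) = -2254/9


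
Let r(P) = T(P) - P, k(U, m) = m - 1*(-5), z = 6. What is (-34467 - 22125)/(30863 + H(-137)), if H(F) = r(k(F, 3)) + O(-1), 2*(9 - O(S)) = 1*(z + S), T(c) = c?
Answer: -113184/61739 ≈ -1.8333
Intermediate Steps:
k(U, m) = 5 + m (k(U, m) = m + 5 = 5 + m)
O(S) = 6 - S/2 (O(S) = 9 - (6 + S)/2 = 9 + (-3 - S/2) = 6 - S/2)
r(P) = 0 (r(P) = P - P = 0)
H(F) = 13/2 (H(F) = 0 + (6 - ½*(-1)) = 0 + (6 + ½) = 0 + 13/2 = 13/2)
(-34467 - 22125)/(30863 + H(-137)) = (-34467 - 22125)/(30863 + 13/2) = -56592/61739/2 = -56592*2/61739 = -113184/61739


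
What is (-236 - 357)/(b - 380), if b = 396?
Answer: -593/16 ≈ -37.063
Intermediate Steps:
(-236 - 357)/(b - 380) = (-236 - 357)/(396 - 380) = -593/16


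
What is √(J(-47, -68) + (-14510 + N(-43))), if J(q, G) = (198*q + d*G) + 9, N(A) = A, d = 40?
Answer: I*√26570 ≈ 163.0*I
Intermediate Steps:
J(q, G) = 9 + 40*G + 198*q (J(q, G) = (198*q + 40*G) + 9 = (40*G + 198*q) + 9 = 9 + 40*G + 198*q)
√(J(-47, -68) + (-14510 + N(-43))) = √((9 + 40*(-68) + 198*(-47)) + (-14510 - 43)) = √((9 - 2720 - 9306) - 14553) = √(-12017 - 14553) = √(-26570) = I*√26570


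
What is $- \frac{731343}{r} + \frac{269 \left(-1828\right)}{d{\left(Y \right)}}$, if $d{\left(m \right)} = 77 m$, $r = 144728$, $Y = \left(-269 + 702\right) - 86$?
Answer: $- \frac{90708142513}{3866987432} \approx -23.457$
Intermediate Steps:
$Y = 347$ ($Y = 433 - 86 = 347$)
$- \frac{731343}{r} + \frac{269 \left(-1828\right)}{d{\left(Y \right)}} = - \frac{731343}{144728} + \frac{269 \left(-1828\right)}{77 \cdot 347} = \left(-731343\right) \frac{1}{144728} - \frac{491732}{26719} = - \frac{731343}{144728} - \frac{491732}{26719} = - \frac{90708142513}{3866987432}$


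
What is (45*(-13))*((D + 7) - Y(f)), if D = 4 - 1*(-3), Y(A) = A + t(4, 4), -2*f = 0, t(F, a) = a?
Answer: -5850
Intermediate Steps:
f = 0 (f = -½*0 = 0)
Y(A) = 4 + A (Y(A) = A + 4 = 4 + A)
D = 7 (D = 4 + 3 = 7)
(45*(-13))*((D + 7) - Y(f)) = (45*(-13))*((7 + 7) - (4 + 0)) = -585*(14 - 1*4) = -585*(14 - 4) = -585*10 = -5850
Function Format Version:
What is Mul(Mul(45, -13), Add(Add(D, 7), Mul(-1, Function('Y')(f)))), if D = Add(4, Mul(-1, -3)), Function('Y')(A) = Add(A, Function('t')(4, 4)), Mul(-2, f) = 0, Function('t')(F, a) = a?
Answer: -5850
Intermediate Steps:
f = 0 (f = Mul(Rational(-1, 2), 0) = 0)
Function('Y')(A) = Add(4, A) (Function('Y')(A) = Add(A, 4) = Add(4, A))
D = 7 (D = Add(4, 3) = 7)
Mul(Mul(45, -13), Add(Add(D, 7), Mul(-1, Function('Y')(f)))) = Mul(Mul(45, -13), Add(Add(7, 7), Mul(-1, Add(4, 0)))) = Mul(-585, Add(14, Mul(-1, 4))) = Mul(-585, Add(14, -4)) = Mul(-585, 10) = -5850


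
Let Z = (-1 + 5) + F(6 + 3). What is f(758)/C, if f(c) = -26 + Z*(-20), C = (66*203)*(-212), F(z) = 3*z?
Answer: 323/1420188 ≈ 0.00022743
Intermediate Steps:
Z = 31 (Z = (-1 + 5) + 3*(6 + 3) = 4 + 3*9 = 4 + 27 = 31)
C = -2840376 (C = 13398*(-212) = -2840376)
f(c) = -646 (f(c) = -26 + 31*(-20) = -26 - 620 = -646)
f(758)/C = -646/(-2840376) = -646*(-1/2840376) = 323/1420188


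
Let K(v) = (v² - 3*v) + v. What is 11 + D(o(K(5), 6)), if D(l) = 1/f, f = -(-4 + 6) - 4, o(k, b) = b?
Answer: 65/6 ≈ 10.833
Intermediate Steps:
K(v) = v² - 2*v
f = -6 (f = -1*2 - 4 = -2 - 4 = -6)
D(l) = -⅙ (D(l) = 1/(-6) = -⅙)
11 + D(o(K(5), 6)) = 11 - ⅙ = 65/6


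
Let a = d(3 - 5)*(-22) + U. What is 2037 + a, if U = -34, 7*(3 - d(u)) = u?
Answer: 13515/7 ≈ 1930.7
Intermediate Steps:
d(u) = 3 - u/7
a = -744/7 (a = (3 - (3 - 5)/7)*(-22) - 34 = (3 - 1/7*(-2))*(-22) - 34 = (3 + 2/7)*(-22) - 34 = (23/7)*(-22) - 34 = -506/7 - 34 = -744/7 ≈ -106.29)
2037 + a = 2037 - 744/7 = 13515/7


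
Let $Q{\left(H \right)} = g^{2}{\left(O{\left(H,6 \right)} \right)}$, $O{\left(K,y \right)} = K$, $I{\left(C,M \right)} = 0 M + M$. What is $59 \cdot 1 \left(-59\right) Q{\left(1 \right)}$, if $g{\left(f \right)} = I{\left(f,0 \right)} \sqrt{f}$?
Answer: $0$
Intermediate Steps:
$I{\left(C,M \right)} = M$ ($I{\left(C,M \right)} = 0 + M = M$)
$g{\left(f \right)} = 0$ ($g{\left(f \right)} = 0 \sqrt{f} = 0$)
$Q{\left(H \right)} = 0$ ($Q{\left(H \right)} = 0^{2} = 0$)
$59 \cdot 1 \left(-59\right) Q{\left(1 \right)} = 59 \cdot 1 \left(-59\right) 0 = 59 \left(-59\right) 0 = \left(-3481\right) 0 = 0$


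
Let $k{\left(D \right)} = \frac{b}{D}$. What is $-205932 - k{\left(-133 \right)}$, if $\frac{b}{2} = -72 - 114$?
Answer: $- \frac{27389328}{133} \approx -2.0593 \cdot 10^{5}$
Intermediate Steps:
$b = -372$ ($b = 2 \left(-72 - 114\right) = 2 \left(-186\right) = -372$)
$k{\left(D \right)} = - \frac{372}{D}$
$-205932 - k{\left(-133 \right)} = -205932 - - \frac{372}{-133} = -205932 - \left(-372\right) \left(- \frac{1}{133}\right) = -205932 - \frac{372}{133} = - \frac{27389328}{133}$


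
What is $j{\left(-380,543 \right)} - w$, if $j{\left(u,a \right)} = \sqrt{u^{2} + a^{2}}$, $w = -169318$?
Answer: $169318 + \sqrt{439249} \approx 1.6998 \cdot 10^{5}$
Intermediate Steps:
$j{\left(u,a \right)} = \sqrt{a^{2} + u^{2}}$
$j{\left(-380,543 \right)} - w = \sqrt{543^{2} + \left(-380\right)^{2}} - -169318 = \sqrt{294849 + 144400} + 169318 = \sqrt{439249} + 169318 = 169318 + \sqrt{439249}$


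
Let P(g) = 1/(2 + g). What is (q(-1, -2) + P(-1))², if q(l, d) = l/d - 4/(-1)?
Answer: 121/4 ≈ 30.250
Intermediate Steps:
q(l, d) = 4 + l/d (q(l, d) = l/d - 4*(-1) = l/d + 4 = 4 + l/d)
(q(-1, -2) + P(-1))² = ((4 - 1/(-2)) + 1/(2 - 1))² = ((4 - 1*(-½)) + 1/1)² = ((4 + ½) + 1)² = (9/2 + 1)² = (11/2)² = 121/4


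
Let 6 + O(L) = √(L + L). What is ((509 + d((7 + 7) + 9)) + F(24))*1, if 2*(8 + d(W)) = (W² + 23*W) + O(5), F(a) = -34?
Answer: 993 + √10/2 ≈ 994.58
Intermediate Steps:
O(L) = -6 + √2*√L (O(L) = -6 + √(L + L) = -6 + √(2*L) = -6 + √2*√L)
d(W) = -11 + √10/2 + W²/2 + 23*W/2 (d(W) = -8 + ((W² + 23*W) + (-6 + √2*√5))/2 = -8 + ((W² + 23*W) + (-6 + √10))/2 = -8 + (-6 + √10 + W² + 23*W)/2 = -8 + (-3 + √10/2 + W²/2 + 23*W/2) = -11 + √10/2 + W²/2 + 23*W/2)
((509 + d((7 + 7) + 9)) + F(24))*1 = ((509 + (-11 + √10/2 + ((7 + 7) + 9)²/2 + 23*((7 + 7) + 9)/2)) - 34)*1 = ((509 + (-11 + √10/2 + (14 + 9)²/2 + 23*(14 + 9)/2)) - 34)*1 = ((509 + (-11 + √10/2 + (½)*23² + (23/2)*23)) - 34)*1 = ((509 + (-11 + √10/2 + (½)*529 + 529/2)) - 34)*1 = ((509 + (-11 + √10/2 + 529/2 + 529/2)) - 34)*1 = ((509 + (518 + √10/2)) - 34)*1 = ((1027 + √10/2) - 34)*1 = (993 + √10/2)*1 = 993 + √10/2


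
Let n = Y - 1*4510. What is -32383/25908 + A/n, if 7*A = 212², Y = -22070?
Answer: -199710837/133901180 ≈ -1.4915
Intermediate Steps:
A = 44944/7 (A = (⅐)*212² = (⅐)*44944 = 44944/7 ≈ 6420.6)
n = -26580 (n = -22070 - 1*4510 = -22070 - 4510 = -26580)
-32383/25908 + A/n = -32383/25908 + (44944/7)/(-26580) = -32383*1/25908 + (44944/7)*(-1/26580) = -32383/25908 - 11236/46515 = -199710837/133901180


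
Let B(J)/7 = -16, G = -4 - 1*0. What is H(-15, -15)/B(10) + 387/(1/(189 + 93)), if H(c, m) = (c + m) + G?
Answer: 6111521/56 ≈ 1.0913e+5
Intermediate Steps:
G = -4 (G = -4 + 0 = -4)
H(c, m) = -4 + c + m (H(c, m) = (c + m) - 4 = -4 + c + m)
B(J) = -112 (B(J) = 7*(-16) = -112)
H(-15, -15)/B(10) + 387/(1/(189 + 93)) = (-4 - 15 - 15)/(-112) + 387/(1/(189 + 93)) = -34*(-1/112) + 387/(1/282) = 17/56 + 387/(1/282) = 17/56 + 387*282 = 17/56 + 109134 = 6111521/56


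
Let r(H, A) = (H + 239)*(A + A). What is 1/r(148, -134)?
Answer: -1/103716 ≈ -9.6417e-6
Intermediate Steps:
r(H, A) = 2*A*(239 + H) (r(H, A) = (239 + H)*(2*A) = 2*A*(239 + H))
1/r(148, -134) = 1/(2*(-134)*(239 + 148)) = 1/(2*(-134)*387) = 1/(-103716) = -1/103716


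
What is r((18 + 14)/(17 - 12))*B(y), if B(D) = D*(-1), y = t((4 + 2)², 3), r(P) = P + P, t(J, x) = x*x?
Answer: -576/5 ≈ -115.20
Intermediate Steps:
t(J, x) = x²
r(P) = 2*P
y = 9 (y = 3² = 9)
B(D) = -D
r((18 + 14)/(17 - 12))*B(y) = (2*((18 + 14)/(17 - 12)))*(-1*9) = (2*(32/5))*(-9) = (64/5)*(-9) = -576/5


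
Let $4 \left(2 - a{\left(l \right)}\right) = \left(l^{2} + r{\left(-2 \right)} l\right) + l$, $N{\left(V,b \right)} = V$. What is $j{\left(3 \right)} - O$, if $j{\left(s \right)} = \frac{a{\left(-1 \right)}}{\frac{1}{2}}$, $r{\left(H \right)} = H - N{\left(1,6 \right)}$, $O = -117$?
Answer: $\frac{239}{2} \approx 119.5$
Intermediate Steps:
$r{\left(H \right)} = -1 + H$ ($r{\left(H \right)} = H - 1 = -1 + H$)
$a{\left(l \right)} = 2 + \frac{l}{2} - \frac{l^{2}}{4}$ ($a{\left(l \right)} = 2 - \frac{\left(l^{2} + \left(-1 - 2\right) l\right) + l}{4} = 2 - \frac{\left(l^{2} - 3 l\right) + l}{4} = 2 - \frac{l^{2} - 2 l}{4} = 2 - \left(- \frac{l}{2} + \frac{l^{2}}{4}\right) = 2 + \frac{l}{2} - \frac{l^{2}}{4}$)
$j{\left(s \right)} = \frac{5}{2}$ ($j{\left(s \right)} = \frac{2 + \frac{1}{2} \left(-1\right) - \frac{\left(-1\right)^{2}}{4}}{\frac{1}{2}} = \left(2 - \frac{1}{2} - \frac{1}{4}\right) \frac{1}{\frac{1}{2}} = \left(2 - \frac{1}{2} - \frac{1}{4}\right) 2 = \frac{5}{4} \cdot 2 = \frac{5}{2}$)
$j{\left(3 \right)} - O = \frac{5}{2} - -117 = \frac{5}{2} + 117 = \frac{239}{2}$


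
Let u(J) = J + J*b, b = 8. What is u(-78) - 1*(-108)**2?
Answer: -12366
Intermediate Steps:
u(J) = 9*J (u(J) = J + J*8 = J + 8*J = 9*J)
u(-78) - 1*(-108)**2 = 9*(-78) - 1*(-108)**2 = -702 - 1*11664 = -702 - 11664 = -12366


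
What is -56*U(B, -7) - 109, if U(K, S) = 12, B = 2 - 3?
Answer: -781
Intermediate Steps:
B = -1
-56*U(B, -7) - 109 = -56*12 - 109 = -672 - 109 = -781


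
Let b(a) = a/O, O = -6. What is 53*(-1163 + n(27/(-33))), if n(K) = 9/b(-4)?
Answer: -121847/2 ≈ -60924.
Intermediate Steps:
b(a) = -a/6 (b(a) = a/(-6) = a*(-⅙) = -a/6)
n(K) = 27/2 (n(K) = 9/((-⅙*(-4))) = 9/(⅔) = 9*(3/2) = 27/2)
53*(-1163 + n(27/(-33))) = 53*(-1163 + 27/2) = 53*(-2299/2) = -121847/2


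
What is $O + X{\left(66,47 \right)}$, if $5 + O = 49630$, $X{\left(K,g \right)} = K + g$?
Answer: $49738$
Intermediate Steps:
$O = 49625$ ($O = -5 + 49630 = 49625$)
$O + X{\left(66,47 \right)} = 49625 + \left(66 + 47\right) = 49625 + 113 = 49738$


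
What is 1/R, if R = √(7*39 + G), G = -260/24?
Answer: √78/143 ≈ 0.061761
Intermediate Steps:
G = -65/6 (G = -260*1/24 = -65/6 ≈ -10.833)
R = 11*√78/6 (R = √(7*39 - 65/6) = √(273 - 65/6) = √(1573/6) = 11*√78/6 ≈ 16.192)
1/R = 1/(11*√78/6) = √78/143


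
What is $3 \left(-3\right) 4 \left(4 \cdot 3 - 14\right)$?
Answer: $72$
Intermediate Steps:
$3 \left(-3\right) 4 \left(4 \cdot 3 - 14\right) = \left(-9\right) 4 \left(12 - 14\right) = \left(-36\right) \left(-2\right) = 72$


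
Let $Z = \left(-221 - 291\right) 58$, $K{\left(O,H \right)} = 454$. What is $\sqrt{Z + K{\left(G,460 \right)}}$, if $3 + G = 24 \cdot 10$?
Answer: $i \sqrt{29242} \approx 171.0 i$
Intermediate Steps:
$G = 237$ ($G = -3 + 24 \cdot 10 = -3 + 240 = 237$)
$Z = -29696$ ($Z = \left(-512\right) 58 = -29696$)
$\sqrt{Z + K{\left(G,460 \right)}} = \sqrt{-29696 + 454} = \sqrt{-29242} = i \sqrt{29242}$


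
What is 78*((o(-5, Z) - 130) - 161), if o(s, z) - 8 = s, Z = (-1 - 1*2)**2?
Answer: -22464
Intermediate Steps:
Z = 9 (Z = (-1 - 2)**2 = (-3)**2 = 9)
o(s, z) = 8 + s
78*((o(-5, Z) - 130) - 161) = 78*(((8 - 5) - 130) - 161) = 78*((3 - 130) - 161) = 78*(-127 - 161) = 78*(-288) = -22464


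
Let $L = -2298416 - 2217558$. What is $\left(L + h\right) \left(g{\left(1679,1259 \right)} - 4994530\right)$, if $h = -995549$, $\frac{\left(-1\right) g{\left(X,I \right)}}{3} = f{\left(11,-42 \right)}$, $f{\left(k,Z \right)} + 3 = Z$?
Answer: $27526722913585$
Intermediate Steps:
$f{\left(k,Z \right)} = -3 + Z$
$g{\left(X,I \right)} = 135$ ($g{\left(X,I \right)} = - 3 \left(-3 - 42\right) = \left(-3\right) \left(-45\right) = 135$)
$L = -4515974$ ($L = -2298416 - 2217558 = -4515974$)
$\left(L + h\right) \left(g{\left(1679,1259 \right)} - 4994530\right) = \left(-4515974 - 995549\right) \left(135 - 4994530\right) = \left(-5511523\right) \left(-4994395\right) = 27526722913585$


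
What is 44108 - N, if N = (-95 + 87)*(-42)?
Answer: 43772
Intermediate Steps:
N = 336 (N = -8*(-42) = 336)
44108 - N = 44108 - 1*336 = 44108 - 336 = 43772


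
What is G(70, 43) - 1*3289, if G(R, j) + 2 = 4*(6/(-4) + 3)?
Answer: -3285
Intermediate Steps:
G(R, j) = 4 (G(R, j) = -2 + 4*(6/(-4) + 3) = -2 + 4*(6*(-1/4) + 3) = -2 + 4*(-3/2 + 3) = -2 + 4*(3/2) = -2 + 6 = 4)
G(70, 43) - 1*3289 = 4 - 1*3289 = 4 - 3289 = -3285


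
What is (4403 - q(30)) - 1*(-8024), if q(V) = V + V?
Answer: 12367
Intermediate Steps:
q(V) = 2*V
(4403 - q(30)) - 1*(-8024) = (4403 - 2*30) - 1*(-8024) = (4403 - 1*60) + 8024 = (4403 - 60) + 8024 = 4343 + 8024 = 12367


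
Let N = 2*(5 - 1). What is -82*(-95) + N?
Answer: 7798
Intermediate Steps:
N = 8 (N = 2*4 = 8)
-82*(-95) + N = -82*(-95) + 8 = 7790 + 8 = 7798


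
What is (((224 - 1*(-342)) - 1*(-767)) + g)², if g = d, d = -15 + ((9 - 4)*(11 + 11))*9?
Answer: 5326864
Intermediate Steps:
d = 975 (d = -15 + (5*22)*9 = -15 + 110*9 = -15 + 990 = 975)
g = 975
(((224 - 1*(-342)) - 1*(-767)) + g)² = (((224 - 1*(-342)) - 1*(-767)) + 975)² = (((224 + 342) + 767) + 975)² = ((566 + 767) + 975)² = (1333 + 975)² = 2308² = 5326864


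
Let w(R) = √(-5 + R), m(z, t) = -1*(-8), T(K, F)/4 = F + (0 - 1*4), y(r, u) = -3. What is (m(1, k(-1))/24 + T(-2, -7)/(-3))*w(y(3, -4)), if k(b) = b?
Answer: 30*I*√2 ≈ 42.426*I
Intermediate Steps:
T(K, F) = -16 + 4*F (T(K, F) = 4*(F + (0 - 1*4)) = 4*(F + (0 - 4)) = 4*(F - 4) = 4*(-4 + F) = -16 + 4*F)
m(z, t) = 8
(m(1, k(-1))/24 + T(-2, -7)/(-3))*w(y(3, -4)) = (8/24 + (-16 + 4*(-7))/(-3))*√(-5 - 3) = (8*(1/24) + (-16 - 28)*(-⅓))*√(-8) = (⅓ - 44*(-⅓))*(2*I*√2) = (⅓ + 44/3)*(2*I*√2) = 15*(2*I*√2) = 30*I*√2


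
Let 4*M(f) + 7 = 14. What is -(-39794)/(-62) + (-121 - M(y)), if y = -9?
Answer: -94809/124 ≈ -764.59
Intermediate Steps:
M(f) = 7/4 (M(f) = -7/4 + (1/4)*14 = -7/4 + 7/2 = 7/4)
-(-39794)/(-62) + (-121 - M(y)) = -(-39794)/(-62) + (-121 - 1*7/4) = -(-39794)*(-1)/62 + (-121 - 7/4) = -202*197/62 - 491/4 = -19897/31 - 491/4 = -94809/124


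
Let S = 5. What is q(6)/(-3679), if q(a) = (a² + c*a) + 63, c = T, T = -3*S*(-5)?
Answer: -549/3679 ≈ -0.14923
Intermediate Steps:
T = 75 (T = -3*5*(-5) = -15*(-5) = 75)
c = 75
q(a) = 63 + a² + 75*a (q(a) = (a² + 75*a) + 63 = 63 + a² + 75*a)
q(6)/(-3679) = (63 + 6² + 75*6)/(-3679) = (63 + 36 + 450)*(-1/3679) = 549*(-1/3679) = -549/3679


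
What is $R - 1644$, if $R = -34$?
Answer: $-1678$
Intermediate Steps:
$R - 1644 = -34 - 1644 = -1678$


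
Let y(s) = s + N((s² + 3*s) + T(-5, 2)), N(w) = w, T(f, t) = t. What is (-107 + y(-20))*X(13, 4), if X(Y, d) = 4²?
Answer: 3440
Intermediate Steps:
X(Y, d) = 16
y(s) = 2 + s² + 4*s (y(s) = s + ((s² + 3*s) + 2) = s + (2 + s² + 3*s) = 2 + s² + 4*s)
(-107 + y(-20))*X(13, 4) = (-107 + (2 + (-20)² + 4*(-20)))*16 = (-107 + (2 + 400 - 80))*16 = (-107 + 322)*16 = 215*16 = 3440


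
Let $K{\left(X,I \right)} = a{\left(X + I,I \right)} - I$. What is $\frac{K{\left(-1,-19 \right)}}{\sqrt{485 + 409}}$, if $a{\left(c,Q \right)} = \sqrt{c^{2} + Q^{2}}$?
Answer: $\frac{\sqrt{894} \left(19 + \sqrt{761}\right)}{894} \approx 1.5581$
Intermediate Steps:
$a{\left(c,Q \right)} = \sqrt{Q^{2} + c^{2}}$
$K{\left(X,I \right)} = \sqrt{I^{2} + \left(I + X\right)^{2}} - I$ ($K{\left(X,I \right)} = \sqrt{I^{2} + \left(X + I\right)^{2}} - I = \sqrt{I^{2} + \left(I + X\right)^{2}} - I$)
$\frac{K{\left(-1,-19 \right)}}{\sqrt{485 + 409}} = \frac{\sqrt{\left(-19\right)^{2} + \left(-19 - 1\right)^{2}} - -19}{\sqrt{485 + 409}} = \frac{\sqrt{361 + \left(-20\right)^{2}} + 19}{\sqrt{894}} = \left(\sqrt{361 + 400} + 19\right) \frac{\sqrt{894}}{894} = \left(\sqrt{761} + 19\right) \frac{\sqrt{894}}{894} = \left(19 + \sqrt{761}\right) \frac{\sqrt{894}}{894} = \frac{\sqrt{894} \left(19 + \sqrt{761}\right)}{894}$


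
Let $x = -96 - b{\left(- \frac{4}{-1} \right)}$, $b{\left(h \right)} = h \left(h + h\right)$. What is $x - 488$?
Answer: $-616$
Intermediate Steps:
$b{\left(h \right)} = 2 h^{2}$ ($b{\left(h \right)} = h 2 h = 2 h^{2}$)
$x = -128$ ($x = -96 - 2 \left(- \frac{4}{-1}\right)^{2} = -96 - 2 \left(\left(-4\right) \left(-1\right)\right)^{2} = -96 - 2 \cdot 4^{2} = -96 - 2 \cdot 16 = -96 - 32 = -128$)
$x - 488 = -128 - 488 = -616$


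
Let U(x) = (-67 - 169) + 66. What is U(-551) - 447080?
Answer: -447250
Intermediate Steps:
U(x) = -170 (U(x) = -236 + 66 = -170)
U(-551) - 447080 = -170 - 447080 = -447250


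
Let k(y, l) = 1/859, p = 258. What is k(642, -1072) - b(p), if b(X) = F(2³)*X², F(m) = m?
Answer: -457427807/859 ≈ -5.3251e+5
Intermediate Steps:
k(y, l) = 1/859
b(X) = 8*X² (b(X) = 2³*X² = 8*X²)
k(642, -1072) - b(p) = 1/859 - 8*258² = 1/859 - 8*66564 = 1/859 - 1*532512 = 1/859 - 532512 = -457427807/859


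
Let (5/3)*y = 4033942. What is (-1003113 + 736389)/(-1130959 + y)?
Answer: -1333620/6447031 ≈ -0.20686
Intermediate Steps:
y = 12101826/5 (y = (⅗)*4033942 = 12101826/5 ≈ 2.4204e+6)
(-1003113 + 736389)/(-1130959 + y) = (-1003113 + 736389)/(-1130959 + 12101826/5) = -266724/6447031/5 = -266724*5/6447031 = -1333620/6447031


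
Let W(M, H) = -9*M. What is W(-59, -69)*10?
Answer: 5310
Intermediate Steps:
W(-59, -69)*10 = -9*(-59)*10 = 531*10 = 5310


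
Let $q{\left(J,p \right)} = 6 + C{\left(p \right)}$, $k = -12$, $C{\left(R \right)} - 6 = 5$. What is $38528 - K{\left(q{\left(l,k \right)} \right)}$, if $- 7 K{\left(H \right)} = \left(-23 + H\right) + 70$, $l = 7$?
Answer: $\frac{269760}{7} \approx 38537.0$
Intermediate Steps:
$C{\left(R \right)} = 11$ ($C{\left(R \right)} = 6 + 5 = 11$)
$q{\left(J,p \right)} = 17$ ($q{\left(J,p \right)} = 6 + 11 = 17$)
$K{\left(H \right)} = - \frac{47}{7} - \frac{H}{7}$ ($K{\left(H \right)} = - \frac{\left(-23 + H\right) + 70}{7} = - \frac{47 + H}{7} = - \frac{47}{7} - \frac{H}{7}$)
$38528 - K{\left(q{\left(l,k \right)} \right)} = 38528 - \left(- \frac{47}{7} - \frac{17}{7}\right) = 38528 - - \frac{64}{7} = 38528 + \frac{64}{7} = \frac{269760}{7}$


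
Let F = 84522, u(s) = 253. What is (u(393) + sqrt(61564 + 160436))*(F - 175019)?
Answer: -22895741 - 1809940*sqrt(555) ≈ -6.5535e+7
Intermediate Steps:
(u(393) + sqrt(61564 + 160436))*(F - 175019) = (253 + sqrt(61564 + 160436))*(84522 - 175019) = (253 + sqrt(222000))*(-90497) = (253 + 20*sqrt(555))*(-90497) = -22895741 - 1809940*sqrt(555)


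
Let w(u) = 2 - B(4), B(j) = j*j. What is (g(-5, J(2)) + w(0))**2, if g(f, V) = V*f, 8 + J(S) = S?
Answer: 256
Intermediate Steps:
J(S) = -8 + S
B(j) = j**2
w(u) = -14 (w(u) = 2 - 1*4**2 = 2 - 1*16 = 2 - 16 = -14)
(g(-5, J(2)) + w(0))**2 = ((-8 + 2)*(-5) - 14)**2 = (-6*(-5) - 14)**2 = (30 - 14)**2 = 16**2 = 256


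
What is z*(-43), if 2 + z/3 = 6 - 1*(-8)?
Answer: -1548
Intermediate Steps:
z = 36 (z = -6 + 3*(6 - 1*(-8)) = -6 + 3*(6 + 8) = -6 + 3*14 = -6 + 42 = 36)
z*(-43) = 36*(-43) = -1548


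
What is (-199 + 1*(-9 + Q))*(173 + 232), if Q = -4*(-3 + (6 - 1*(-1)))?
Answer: -90720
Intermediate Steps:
Q = -16 (Q = -4*(-3 + (6 + 1)) = -4*(-3 + 7) = -4*4 = -16)
(-199 + 1*(-9 + Q))*(173 + 232) = (-199 + 1*(-9 - 16))*(173 + 232) = (-199 + 1*(-25))*405 = (-199 - 25)*405 = -224*405 = -90720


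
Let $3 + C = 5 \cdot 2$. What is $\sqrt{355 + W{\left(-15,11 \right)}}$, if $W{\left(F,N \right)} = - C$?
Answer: $2 \sqrt{87} \approx 18.655$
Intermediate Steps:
$C = 7$ ($C = -3 + 5 \cdot 2 = -3 + 10 = 7$)
$W{\left(F,N \right)} = -7$ ($W{\left(F,N \right)} = \left(-1\right) 7 = -7$)
$\sqrt{355 + W{\left(-15,11 \right)}} = \sqrt{355 - 7} = \sqrt{348} = 2 \sqrt{87}$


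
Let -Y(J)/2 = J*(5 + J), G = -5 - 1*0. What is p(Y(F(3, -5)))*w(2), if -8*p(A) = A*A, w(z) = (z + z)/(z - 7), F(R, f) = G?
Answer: 0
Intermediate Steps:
G = -5 (G = -5 + 0 = -5)
F(R, f) = -5
Y(J) = -2*J*(5 + J)
w(z) = 2*z/(-7 + z) (w(z) = (2*z)/(-7 + z) = 2*z/(-7 + z))
p(A) = -A**2/8 (p(A) = -A*A/8 = -A**2/8)
p(Y(F(3, -5)))*w(2) = (-100*(5 - 5)**2/8)*(2*2/(-7 + 2)) = (-(-2*(-5)*0)**2/8)*(2*2/(-5)) = (-1/8*0**2)*(2*2*(-1/5)) = -1/8*0*(-4/5) = 0*(-4/5) = 0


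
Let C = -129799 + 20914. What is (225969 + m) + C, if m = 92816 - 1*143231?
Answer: 66669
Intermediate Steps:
m = -50415 (m = 92816 - 143231 = -50415)
C = -108885
(225969 + m) + C = (225969 - 50415) - 108885 = 175554 - 108885 = 66669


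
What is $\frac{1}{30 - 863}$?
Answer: $- \frac{1}{833} \approx -0.0012005$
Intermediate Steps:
$\frac{1}{30 - 863} = \frac{1}{-833} = - \frac{1}{833}$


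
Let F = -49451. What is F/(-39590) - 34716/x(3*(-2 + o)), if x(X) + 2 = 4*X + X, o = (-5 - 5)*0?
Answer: 171998609/158360 ≈ 1086.1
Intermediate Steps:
o = 0 (o = -10*0 = 0)
x(X) = -2 + 5*X (x(X) = -2 + (4*X + X) = -2 + 5*X)
F/(-39590) - 34716/x(3*(-2 + o)) = -49451/(-39590) - 34716/(-2 + 5*(3*(-2 + 0))) = -49451*(-1/39590) - 34716/(-2 + 5*(3*(-2))) = 49451/39590 - 34716/(-2 + 5*(-6)) = 49451/39590 - 34716/(-2 - 30) = 49451/39590 - 34716/(-32) = 49451/39590 - 34716*(-1/32) = 49451/39590 + 8679/8 = 171998609/158360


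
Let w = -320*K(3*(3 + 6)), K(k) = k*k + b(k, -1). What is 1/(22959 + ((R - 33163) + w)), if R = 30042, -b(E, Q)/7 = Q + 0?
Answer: -1/215682 ≈ -4.6365e-6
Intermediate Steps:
b(E, Q) = -7*Q (b(E, Q) = -7*(Q + 0) = -7*Q)
K(k) = 7 + k² (K(k) = k*k - 7*(-1) = k² + 7 = 7 + k²)
w = -235520 (w = -320*(7 + (3*(3 + 6))²) = -320*(7 + (3*9)²) = -320*(7 + 27²) = -320*(7 + 729) = -320*736 = -235520)
1/(22959 + ((R - 33163) + w)) = 1/(22959 + ((30042 - 33163) - 235520)) = 1/(22959 + (-3121 - 235520)) = 1/(22959 - 238641) = 1/(-215682) = -1/215682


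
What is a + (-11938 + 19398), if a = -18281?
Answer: -10821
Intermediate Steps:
a + (-11938 + 19398) = -18281 + (-11938 + 19398) = -18281 + 7460 = -10821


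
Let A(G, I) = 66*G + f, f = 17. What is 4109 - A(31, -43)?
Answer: 2046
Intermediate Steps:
A(G, I) = 17 + 66*G (A(G, I) = 66*G + 17 = 17 + 66*G)
4109 - A(31, -43) = 4109 - (17 + 66*31) = 4109 - (17 + 2046) = 4109 - 1*2063 = 4109 - 2063 = 2046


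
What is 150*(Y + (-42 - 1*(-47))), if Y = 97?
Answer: 15300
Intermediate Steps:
150*(Y + (-42 - 1*(-47))) = 150*(97 + (-42 - 1*(-47))) = 150*(97 + (-42 + 47)) = 150*(97 + 5) = 150*102 = 15300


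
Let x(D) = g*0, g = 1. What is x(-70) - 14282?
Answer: -14282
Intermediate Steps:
x(D) = 0 (x(D) = 1*0 = 0)
x(-70) - 14282 = 0 - 14282 = -14282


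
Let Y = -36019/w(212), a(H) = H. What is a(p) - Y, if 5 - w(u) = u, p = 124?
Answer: -10351/207 ≈ -50.005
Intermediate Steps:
w(u) = 5 - u
Y = 36019/207 (Y = -36019/(5 - 1*212) = -36019/(5 - 212) = -36019/(-207) = -36019*(-1/207) = 36019/207 ≈ 174.00)
a(p) - Y = 124 - 1*36019/207 = 124 - 36019/207 = -10351/207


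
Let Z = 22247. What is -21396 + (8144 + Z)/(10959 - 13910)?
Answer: -63169987/2951 ≈ -21406.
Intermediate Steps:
-21396 + (8144 + Z)/(10959 - 13910) = -21396 + (8144 + 22247)/(10959 - 13910) = -21396 + 30391/(-2951) = -21396 + 30391*(-1/2951) = -21396 - 30391/2951 = -63169987/2951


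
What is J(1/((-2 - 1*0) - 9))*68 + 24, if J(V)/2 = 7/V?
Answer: -10448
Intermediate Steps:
J(V) = 14/V (J(V) = 2*(7/V) = 14/V)
J(1/((-2 - 1*0) - 9))*68 + 24 = (14/(1/((-2 - 1*0) - 9)))*68 + 24 = (14/(1/((-2 + 0) - 9)))*68 + 24 = (14/(1/(-2 - 9)))*68 + 24 = (14/(1/(-11)))*68 + 24 = (14/(-1/11))*68 + 24 = (14*(-11))*68 + 24 = -154*68 + 24 = -10472 + 24 = -10448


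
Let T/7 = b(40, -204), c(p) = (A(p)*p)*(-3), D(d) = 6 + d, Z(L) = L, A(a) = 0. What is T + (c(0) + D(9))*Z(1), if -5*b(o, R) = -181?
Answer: 1342/5 ≈ 268.40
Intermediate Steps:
b(o, R) = 181/5 (b(o, R) = -⅕*(-181) = 181/5)
c(p) = 0 (c(p) = (0*p)*(-3) = 0*(-3) = 0)
T = 1267/5 (T = 7*(181/5) = 1267/5 ≈ 253.40)
T + (c(0) + D(9))*Z(1) = 1267/5 + (0 + (6 + 9))*1 = 1267/5 + (0 + 15)*1 = 1267/5 + 15*1 = 1267/5 + 15 = 1342/5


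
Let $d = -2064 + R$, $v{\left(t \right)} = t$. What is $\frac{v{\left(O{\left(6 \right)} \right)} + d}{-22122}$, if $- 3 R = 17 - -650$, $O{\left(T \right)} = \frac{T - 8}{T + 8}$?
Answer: $\frac{24008}{232281} \approx 0.10336$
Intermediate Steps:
$O{\left(T \right)} = \frac{-8 + T}{8 + T}$
$R = - \frac{667}{3}$ ($R = - \frac{17 - -650}{3} = - \frac{17 + 650}{3} = \left(- \frac{1}{3}\right) 667 = - \frac{667}{3} \approx -222.33$)
$d = - \frac{6859}{3}$ ($d = -2064 - \frac{667}{3} = - \frac{6859}{3} \approx -2286.3$)
$\frac{v{\left(O{\left(6 \right)} \right)} + d}{-22122} = \frac{\frac{-8 + 6}{8 + 6} - \frac{6859}{3}}{-22122} = \left(\frac{1}{14} \left(-2\right) - \frac{6859}{3}\right) \left(- \frac{1}{22122}\right) = \left(- \frac{1}{7} - \frac{6859}{3}\right) \left(- \frac{1}{22122}\right) = \left(- \frac{48016}{21}\right) \left(- \frac{1}{22122}\right) = \frac{24008}{232281}$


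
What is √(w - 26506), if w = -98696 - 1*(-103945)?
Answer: I*√21257 ≈ 145.8*I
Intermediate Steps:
w = 5249 (w = -98696 + 103945 = 5249)
√(w - 26506) = √(5249 - 26506) = √(-21257) = I*√21257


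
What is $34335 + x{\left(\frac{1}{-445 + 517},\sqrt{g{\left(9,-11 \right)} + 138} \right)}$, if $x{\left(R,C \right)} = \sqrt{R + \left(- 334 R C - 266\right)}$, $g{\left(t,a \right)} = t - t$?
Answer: $34335 + \frac{\sqrt{-38302 - 668 \sqrt{138}}}{12} \approx 34335.0 + 17.902 i$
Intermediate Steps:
$g{\left(t,a \right)} = 0$
$x{\left(R,C \right)} = \sqrt{-266 + R - 334 C R}$ ($x{\left(R,C \right)} = \sqrt{R - \left(266 + 334 C R\right)} = \sqrt{-266 + R - 334 C R}$)
$34335 + x{\left(\frac{1}{-445 + 517},\sqrt{g{\left(9,-11 \right)} + 138} \right)} = 34335 + \sqrt{-266 + \frac{1}{-445 + 517} - \frac{334 \sqrt{0 + 138}}{-445 + 517}} = 34335 + \sqrt{-266 + \frac{1}{72} - \frac{334 \sqrt{138}}{72}} = 34335 + \sqrt{-266 + \frac{1}{72} - 334 \sqrt{138} \cdot \frac{1}{72}} = 34335 + \sqrt{-266 + \frac{1}{72} - \frac{167 \sqrt{138}}{36}} = 34335 + \sqrt{- \frac{19151}{72} - \frac{167 \sqrt{138}}{36}}$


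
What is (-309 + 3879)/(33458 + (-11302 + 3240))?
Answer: 255/1814 ≈ 0.14057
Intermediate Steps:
(-309 + 3879)/(33458 + (-11302 + 3240)) = 3570/(33458 - 8062) = 3570/25396 = 3570*(1/25396) = 255/1814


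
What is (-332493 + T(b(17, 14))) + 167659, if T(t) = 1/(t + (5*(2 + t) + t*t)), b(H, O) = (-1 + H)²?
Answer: -11057394387/67082 ≈ -1.6483e+5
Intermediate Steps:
T(t) = 1/(10 + t² + 6*t) (T(t) = 1/(t + ((10 + 5*t) + t²)) = 1/(t + (10 + t² + 5*t)) = 1/(10 + t² + 6*t))
(-332493 + T(b(17, 14))) + 167659 = (-332493 + 1/(10 + ((-1 + 17)²)² + 6*(-1 + 17)²)) + 167659 = (-332493 + 1/(10 + (16²)² + 6*16²)) + 167659 = (-332493 + 1/(10 + 256² + 6*256)) + 167659 = (-332493 + 1/(10 + 65536 + 1536)) + 167659 = (-332493 + 1/67082) + 167659 = -22304295425/67082 + 167659 = -11057394387/67082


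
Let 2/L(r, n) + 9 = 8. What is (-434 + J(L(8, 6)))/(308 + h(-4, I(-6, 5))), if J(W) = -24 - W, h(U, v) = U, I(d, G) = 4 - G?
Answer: -3/2 ≈ -1.5000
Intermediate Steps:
L(r, n) = -2 (L(r, n) = 2/(-9 + 8) = 2/(-1) = 2*(-1) = -2)
(-434 + J(L(8, 6)))/(308 + h(-4, I(-6, 5))) = (-434 + (-24 - 1*(-2)))/(308 - 4) = (-434 + (-24 + 2))/304 = (-434 - 22)*(1/304) = -456*1/304 = -3/2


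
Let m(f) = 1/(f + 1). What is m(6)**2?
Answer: 1/49 ≈ 0.020408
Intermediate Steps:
m(f) = 1/(1 + f)
m(6)**2 = (1/(1 + 6))**2 = (1/7)**2 = 1/49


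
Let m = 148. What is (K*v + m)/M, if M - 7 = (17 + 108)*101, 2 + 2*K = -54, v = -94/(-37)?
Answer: 711/116846 ≈ 0.0060849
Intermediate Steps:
v = 94/37 (v = -94*(-1/37) = 94/37 ≈ 2.5405)
K = -28 (K = -1 + (1/2)*(-54) = -1 - 27 = -28)
M = 12632 (M = 7 + (17 + 108)*101 = 7 + 125*101 = 7 + 12625 = 12632)
(K*v + m)/M = (-28*94/37 + 148)/12632 = (-2632/37 + 148)*(1/12632) = (2844/37)*(1/12632) = 711/116846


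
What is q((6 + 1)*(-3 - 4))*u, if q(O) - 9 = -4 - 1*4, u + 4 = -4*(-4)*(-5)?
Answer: -84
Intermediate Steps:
u = -84 (u = -4 - 4*(-4)*(-5) = -4 + 16*(-5) = -4 - 80 = -84)
q(O) = 1 (q(O) = 9 + (-4 - 1*4) = 9 + (-4 - 4) = 9 - 8 = 1)
q((6 + 1)*(-3 - 4))*u = 1*(-84) = -84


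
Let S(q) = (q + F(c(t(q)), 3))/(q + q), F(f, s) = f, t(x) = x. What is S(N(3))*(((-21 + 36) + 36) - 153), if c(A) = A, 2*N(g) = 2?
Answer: -102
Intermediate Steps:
N(g) = 1 (N(g) = (1/2)*2 = 1)
S(q) = 1 (S(q) = (q + q)/(q + q) = (2*q)/((2*q)) = (2*q)*(1/(2*q)) = 1)
S(N(3))*(((-21 + 36) + 36) - 153) = 1*(((-21 + 36) + 36) - 153) = 1*((15 + 36) - 153) = 1*(51 - 153) = 1*(-102) = -102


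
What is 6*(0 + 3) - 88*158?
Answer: -13886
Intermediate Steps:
6*(0 + 3) - 88*158 = 6*3 - 13904 = 18 - 13904 = -13886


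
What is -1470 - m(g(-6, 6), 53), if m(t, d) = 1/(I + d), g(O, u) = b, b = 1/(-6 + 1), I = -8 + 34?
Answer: -116131/79 ≈ -1470.0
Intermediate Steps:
I = 26
b = -⅕ (b = 1/(-5) = -⅕ ≈ -0.20000)
g(O, u) = -⅕
m(t, d) = 1/(26 + d)
-1470 - m(g(-6, 6), 53) = -1470 - 1/(26 + 53) = -1470 - 1/79 = -116131/79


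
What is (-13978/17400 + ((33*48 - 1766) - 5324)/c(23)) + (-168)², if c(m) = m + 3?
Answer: 109244567/3900 ≈ 28011.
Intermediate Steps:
c(m) = 3 + m
(-13978/17400 + ((33*48 - 1766) - 5324)/c(23)) + (-168)² = (-13978/17400 + ((33*48 - 1766) - 5324)/(3 + 23)) + (-168)² = (-13978*1/17400 + ((1584 - 1766) - 5324)/26) + 28224 = (-241/300 + (-182 - 5324)*(1/26)) + 28224 = (-241/300 - 5506*1/26) + 28224 = (-241/300 - 2753/13) + 28224 = -829033/3900 + 28224 = 109244567/3900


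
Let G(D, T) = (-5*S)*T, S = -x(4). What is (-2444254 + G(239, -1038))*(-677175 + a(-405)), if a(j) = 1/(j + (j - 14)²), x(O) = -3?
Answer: 72017319955688129/43789 ≈ 1.6446e+12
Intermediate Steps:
S = 3 (S = -1*(-3) = 3)
G(D, T) = -15*T (G(D, T) = (-5*3)*T = -15*T)
a(j) = 1/(j + (-14 + j)²)
(-2444254 + G(239, -1038))*(-677175 + a(-405)) = (-2444254 - 15*(-1038))*(-677175 + 1/(-405 + (-14 - 405)²)) = (-2444254 + 15570)*(-677175 + 1/(-405 + (-419)²)) = -2428684*(-677175 + 1/(-405 + 175561)) = -2428684*(-677175 + 1/175156) = -2428684*(-118611264299/175156) = 72017319955688129/43789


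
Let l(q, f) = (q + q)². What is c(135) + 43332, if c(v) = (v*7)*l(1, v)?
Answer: 47112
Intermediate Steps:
l(q, f) = 4*q² (l(q, f) = (2*q)² = 4*q²)
c(v) = 28*v (c(v) = (v*7)*(4*1²) = (7*v)*(4*1) = (7*v)*4 = 28*v)
c(135) + 43332 = 28*135 + 43332 = 3780 + 43332 = 47112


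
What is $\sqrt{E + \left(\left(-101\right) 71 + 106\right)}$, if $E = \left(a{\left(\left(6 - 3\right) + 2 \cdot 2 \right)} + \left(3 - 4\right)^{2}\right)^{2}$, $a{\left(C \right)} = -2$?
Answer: $2 i \sqrt{1766} \approx 84.048 i$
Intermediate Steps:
$E = 1$ ($E = \left(-2 + \left(3 - 4\right)^{2}\right)^{2} = \left(-2 + \left(-1\right)^{2}\right)^{2} = \left(-2 + 1\right)^{2} = \left(-1\right)^{2} = 1$)
$\sqrt{E + \left(\left(-101\right) 71 + 106\right)} = \sqrt{1 + \left(\left(-101\right) 71 + 106\right)} = \sqrt{1 + \left(-7171 + 106\right)} = \sqrt{1 - 7065} = \sqrt{-7064} = 2 i \sqrt{1766}$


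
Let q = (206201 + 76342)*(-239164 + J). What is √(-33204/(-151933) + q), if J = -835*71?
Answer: I*√1946520163376515938291/151933 ≈ 2.9039e+5*I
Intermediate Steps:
J = -59285
q = -84324675807 (q = (206201 + 76342)*(-239164 - 59285) = 282543*(-298449) = -84324675807)
√(-33204/(-151933) + q) = √(-33204/(-151933) - 84324675807) = √(-33204*(-1/151933) - 84324675807) = √(33204/151933 - 84324675807) = √(-12811700969351727/151933) = I*√1946520163376515938291/151933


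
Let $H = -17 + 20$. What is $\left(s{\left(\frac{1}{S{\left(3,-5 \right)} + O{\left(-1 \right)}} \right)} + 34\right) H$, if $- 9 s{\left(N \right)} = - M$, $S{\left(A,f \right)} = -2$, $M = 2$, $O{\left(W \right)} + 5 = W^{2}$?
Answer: $\frac{308}{3} \approx 102.67$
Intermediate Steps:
$O{\left(W \right)} = -5 + W^{2}$
$H = 3$
$s{\left(N \right)} = \frac{2}{9}$ ($s{\left(N \right)} = - \frac{\left(-1\right) 2}{9} = \left(- \frac{1}{9}\right) \left(-2\right) = \frac{2}{9}$)
$\left(s{\left(\frac{1}{S{\left(3,-5 \right)} + O{\left(-1 \right)}} \right)} + 34\right) H = \left(\frac{2}{9} + 34\right) 3 = \frac{308}{9} \cdot 3 = \frac{308}{3}$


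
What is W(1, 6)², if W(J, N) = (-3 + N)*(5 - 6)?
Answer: 9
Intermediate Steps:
W(J, N) = 3 - N (W(J, N) = (-3 + N)*(-1) = 3 - N)
W(1, 6)² = (3 - 1*6)² = (3 - 6)² = (-3)² = 9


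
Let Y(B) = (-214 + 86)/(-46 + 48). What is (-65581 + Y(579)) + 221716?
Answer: 156071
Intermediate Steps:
Y(B) = -64 (Y(B) = -128/2 = -128*½ = -64)
(-65581 + Y(579)) + 221716 = (-65581 - 64) + 221716 = -65645 + 221716 = 156071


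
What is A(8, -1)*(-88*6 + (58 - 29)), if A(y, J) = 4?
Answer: -1996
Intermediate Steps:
A(8, -1)*(-88*6 + (58 - 29)) = 4*(-88*6 + (58 - 29)) = 4*(-528 + 29) = 4*(-499) = -1996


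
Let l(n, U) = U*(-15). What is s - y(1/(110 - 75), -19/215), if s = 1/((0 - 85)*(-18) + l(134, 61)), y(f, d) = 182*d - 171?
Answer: 4947472/26445 ≈ 187.09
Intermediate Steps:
l(n, U) = -15*U
y(f, d) = -171 + 182*d
s = 1/615 (s = 1/((0 - 85)*(-18) - 15*61) = 1/(-85*(-18) - 915) = 1/(1530 - 915) = 1/615 ≈ 0.0016260)
s - y(1/(110 - 75), -19/215) = 1/615 - (-171 + 182*(-19/215)) = 1/615 - (-171 - 3458/215) = 1/615 - 1*(-40223/215) = 1/615 + 40223/215 = 4947472/26445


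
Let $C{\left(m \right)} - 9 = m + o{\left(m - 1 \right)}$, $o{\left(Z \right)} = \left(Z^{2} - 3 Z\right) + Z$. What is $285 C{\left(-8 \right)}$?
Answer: $28500$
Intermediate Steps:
$o{\left(Z \right)} = Z^{2} - 2 Z$
$C{\left(m \right)} = 9 + m + \left(-1 + m\right) \left(-3 + m\right)$ ($C{\left(m \right)} = 9 + \left(m + \left(m - 1\right) \left(-2 + \left(m - 1\right)\right)\right) = 9 + \left(m + \left(-1 + m\right) \left(-2 + \left(-1 + m\right)\right)\right) = 9 + \left(m + \left(-1 + m\right) \left(-3 + m\right)\right) = 9 + m + \left(-1 + m\right) \left(-3 + m\right)$)
$285 C{\left(-8 \right)} = 285 \left(12 + \left(-8\right)^{2} - -24\right) = 285 \left(12 + 64 + 24\right) = 285 \cdot 100 = 28500$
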